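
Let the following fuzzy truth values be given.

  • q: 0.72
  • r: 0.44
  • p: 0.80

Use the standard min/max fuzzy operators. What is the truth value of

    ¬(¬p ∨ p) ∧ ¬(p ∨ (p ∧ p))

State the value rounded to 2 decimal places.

¬p = 1 − 0.80 = 0.20
¬p ∨ p = max(a, b) on (0.20, 0.80) = 0.80
¬(¬p ∨ p) = 1 − 0.80 = 0.20
p ∧ p = min(a, b) on (0.80, 0.80) = 0.80
p ∨ (p ∧ p) = max(a, b) on (0.80, 0.80) = 0.80
¬(p ∨ (p ∧ p)) = 1 − 0.80 = 0.20
¬(¬p ∨ p) ∧ ¬(p ∨ (p ∧ p)) = min(a, b) on (0.20, 0.20) = 0.20

0.20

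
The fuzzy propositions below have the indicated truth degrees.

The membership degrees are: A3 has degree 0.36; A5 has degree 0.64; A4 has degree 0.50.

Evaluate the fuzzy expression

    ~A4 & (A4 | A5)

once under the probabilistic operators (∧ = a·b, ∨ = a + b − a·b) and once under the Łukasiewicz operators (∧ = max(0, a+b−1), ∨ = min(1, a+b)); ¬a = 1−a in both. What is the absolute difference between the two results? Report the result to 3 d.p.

Under probabilistic:
  ~A4 = 1 − 0.5000 = 0.5000
  A4 | A5 = a + b − a·b on (0.5000, 0.6400) = 0.8200
  ~A4 & (A4 | A5) = a·b on (0.5000, 0.8200) = 0.4100
  → value = 0.4100
Under Łukasiewicz:
  ~A4 = 1 − 0.50 = 0.50
  A4 | A5 = min(1, a+b) on (0.50, 0.64) = 1.00
  ~A4 & (A4 | A5) = max(0, a+b−1) on (0.50, 1.00) = 0.50
  → value = 0.5000
|0.4100 − 0.5000| = 0.090

0.090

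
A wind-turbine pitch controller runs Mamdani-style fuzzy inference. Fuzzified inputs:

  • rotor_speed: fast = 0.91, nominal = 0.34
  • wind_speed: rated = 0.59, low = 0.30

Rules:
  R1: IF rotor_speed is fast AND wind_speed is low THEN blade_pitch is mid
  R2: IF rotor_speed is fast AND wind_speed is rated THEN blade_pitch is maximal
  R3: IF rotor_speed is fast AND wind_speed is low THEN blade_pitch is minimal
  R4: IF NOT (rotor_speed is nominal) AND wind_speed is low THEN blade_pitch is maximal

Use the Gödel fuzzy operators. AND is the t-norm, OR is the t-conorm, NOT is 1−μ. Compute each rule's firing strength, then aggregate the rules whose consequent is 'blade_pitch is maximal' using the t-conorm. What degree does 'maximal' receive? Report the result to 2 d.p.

R1: fast=0.91, low=0.30; AND[min(a, b)] → w = 0.30
R2: fast=0.91, rated=0.59; AND[min(a, b)] → w = 0.59
R3: fast=0.91, low=0.30; AND[min(a, b)] → w = 0.30
R4: ¬nominal=1−0.34=0.66, low=0.30; AND[min(a, b)] → w = 0.30
Rules with consequent 'maximal': {R2, R4} → strengths 0.59, 0.30
Aggregate via t-conorm [max(a, b)]: 0.59

0.59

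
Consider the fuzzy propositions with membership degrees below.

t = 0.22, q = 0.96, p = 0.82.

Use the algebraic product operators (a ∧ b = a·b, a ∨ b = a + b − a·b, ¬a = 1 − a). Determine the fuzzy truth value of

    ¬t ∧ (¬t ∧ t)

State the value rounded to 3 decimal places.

0.134

¬t = 1 − 0.2200 = 0.7800
¬t = 1 − 0.2200 = 0.7800
¬t ∧ t = a·b on (0.7800, 0.2200) = 0.1716
¬t ∧ (¬t ∧ t) = a·b on (0.7800, 0.1716) = 0.1338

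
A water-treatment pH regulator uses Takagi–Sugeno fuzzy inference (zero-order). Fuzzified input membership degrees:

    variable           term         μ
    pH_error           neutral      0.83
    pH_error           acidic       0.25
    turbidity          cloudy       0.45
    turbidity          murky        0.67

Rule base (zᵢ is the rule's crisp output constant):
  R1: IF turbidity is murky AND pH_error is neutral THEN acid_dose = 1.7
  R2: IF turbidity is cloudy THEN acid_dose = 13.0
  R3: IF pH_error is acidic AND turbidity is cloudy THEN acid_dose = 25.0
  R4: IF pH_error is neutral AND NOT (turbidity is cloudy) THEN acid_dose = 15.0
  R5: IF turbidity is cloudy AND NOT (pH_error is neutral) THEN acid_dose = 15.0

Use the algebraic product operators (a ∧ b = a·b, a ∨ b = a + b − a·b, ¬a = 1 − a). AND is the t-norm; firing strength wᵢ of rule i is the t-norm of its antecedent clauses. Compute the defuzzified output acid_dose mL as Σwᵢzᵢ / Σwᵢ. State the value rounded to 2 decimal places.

R1 (z=1.7): murky=0.67, neutral=0.83; AND[a·b] → w = 0.5561
R2 (z=13.0): cloudy=0.45 → w = 0.4500
R3 (z=25.0): acidic=0.25, cloudy=0.45; AND[a·b] → w = 0.1125
R4 (z=15.0): neutral=0.83, ¬cloudy=1−0.45=0.55; AND[a·b] → w = 0.4565
R5 (z=15.0): cloudy=0.45, ¬neutral=1−0.83=0.17; AND[a·b] → w = 0.0765
Weighted average = (0.5561·1.7 + 0.4500·13.0 + 0.1125·25.0 + 0.4565·15.0 + 0.0765·15.0) / (0.5561 + 0.4500 + 0.1125 + 0.4565 + 0.0765)
  = 17.6029 / 1.6516 = 10.66

10.66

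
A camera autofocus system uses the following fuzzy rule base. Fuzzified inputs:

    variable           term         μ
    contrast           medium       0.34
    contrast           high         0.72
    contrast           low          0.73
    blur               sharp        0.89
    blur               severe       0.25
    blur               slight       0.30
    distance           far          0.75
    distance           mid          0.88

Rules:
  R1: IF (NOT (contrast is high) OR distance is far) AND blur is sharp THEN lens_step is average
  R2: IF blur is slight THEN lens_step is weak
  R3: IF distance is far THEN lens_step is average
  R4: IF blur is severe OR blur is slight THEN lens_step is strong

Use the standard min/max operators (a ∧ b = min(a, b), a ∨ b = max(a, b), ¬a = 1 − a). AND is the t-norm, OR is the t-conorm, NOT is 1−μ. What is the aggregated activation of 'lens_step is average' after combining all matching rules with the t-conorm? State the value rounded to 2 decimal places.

0.75

R1: (¬high=1−0.72=0.28 OR far=0.75) = 0.75; AND[min(a, b)] with sharp=0.89 → w = 0.75
R2: slight=0.30 → w = 0.30
R3: far=0.75 → w = 0.75
R4: severe=0.25, slight=0.30; OR[max(a, b)] → w = 0.30
Rules with consequent 'average': {R1, R3} → strengths 0.75, 0.75
Aggregate via t-conorm [max(a, b)]: 0.75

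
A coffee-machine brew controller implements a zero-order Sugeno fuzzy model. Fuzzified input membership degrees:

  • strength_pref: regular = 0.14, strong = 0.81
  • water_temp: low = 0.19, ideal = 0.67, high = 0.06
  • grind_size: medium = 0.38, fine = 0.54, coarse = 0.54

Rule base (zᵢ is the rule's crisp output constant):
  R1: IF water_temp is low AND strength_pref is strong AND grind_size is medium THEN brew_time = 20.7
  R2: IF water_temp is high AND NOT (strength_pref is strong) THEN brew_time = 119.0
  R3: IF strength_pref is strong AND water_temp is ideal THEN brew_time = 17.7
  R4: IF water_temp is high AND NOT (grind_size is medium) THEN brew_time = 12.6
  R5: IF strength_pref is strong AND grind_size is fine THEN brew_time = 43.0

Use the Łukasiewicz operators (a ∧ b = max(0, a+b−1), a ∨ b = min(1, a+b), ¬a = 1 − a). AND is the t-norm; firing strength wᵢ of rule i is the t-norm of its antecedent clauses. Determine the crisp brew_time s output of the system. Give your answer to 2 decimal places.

R1 (z=20.7): low=0.19, strong=0.81, medium=0.38; AND[max(0, a+b−1)] → w = 0.00
R2 (z=119.0): high=0.06, ¬strong=1−0.81=0.19; AND[max(0, a+b−1)] → w = 0.00
R3 (z=17.7): strong=0.81, ideal=0.67; AND[max(0, a+b−1)] → w = 0.48
R4 (z=12.6): high=0.06, ¬medium=1−0.38=0.62; AND[max(0, a+b−1)] → w = 0.00
R5 (z=43.0): strong=0.81, fine=0.54; AND[max(0, a+b−1)] → w = 0.35
Weighted average = (0.00·20.7 + 0.00·119.0 + 0.48·17.7 + 0.00·12.6 + 0.35·43.0) / (0.00 + 0.00 + 0.48 + 0.00 + 0.35)
  = 23.5460 / 0.8300 = 28.37

28.37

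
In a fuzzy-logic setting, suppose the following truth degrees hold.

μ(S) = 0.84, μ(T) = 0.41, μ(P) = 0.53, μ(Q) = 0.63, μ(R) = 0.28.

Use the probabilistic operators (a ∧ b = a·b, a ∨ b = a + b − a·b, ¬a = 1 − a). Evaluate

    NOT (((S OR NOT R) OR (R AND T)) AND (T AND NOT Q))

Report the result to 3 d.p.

NOT R = 1 − 0.2800 = 0.7200
S OR NOT R = a + b − a·b on (0.8400, 0.7200) = 0.9552
R AND T = a·b on (0.2800, 0.4100) = 0.1148
(S OR NOT R) OR (R AND T) = a + b − a·b on (0.9552, 0.1148) = 0.9603
NOT Q = 1 − 0.6300 = 0.3700
T AND NOT Q = a·b on (0.4100, 0.3700) = 0.1517
((S OR NOT R) OR (R AND T)) AND (T AND NOT Q) = a·b on (0.9603, 0.1517) = 0.1457
NOT (((S OR NOT R) OR (R AND T)) AND (T AND NOT Q)) = 1 − 0.1457 = 0.8543

0.854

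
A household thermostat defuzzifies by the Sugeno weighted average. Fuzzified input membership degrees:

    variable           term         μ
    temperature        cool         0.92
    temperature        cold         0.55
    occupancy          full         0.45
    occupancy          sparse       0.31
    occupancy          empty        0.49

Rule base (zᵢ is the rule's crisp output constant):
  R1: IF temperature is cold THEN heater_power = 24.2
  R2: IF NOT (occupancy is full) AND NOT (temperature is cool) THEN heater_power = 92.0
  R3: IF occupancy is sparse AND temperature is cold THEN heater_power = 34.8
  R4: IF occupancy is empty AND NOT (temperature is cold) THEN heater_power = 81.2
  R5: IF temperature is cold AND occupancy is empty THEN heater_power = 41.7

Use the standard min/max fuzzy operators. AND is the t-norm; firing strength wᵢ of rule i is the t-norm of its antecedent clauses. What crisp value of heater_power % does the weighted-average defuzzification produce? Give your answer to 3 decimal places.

47.038

R1 (z=24.2): cold=0.55 → w = 0.55
R2 (z=92.0): ¬full=1−0.45=0.55, ¬cool=1−0.92=0.08; AND[min(a, b)] → w = 0.08
R3 (z=34.8): sparse=0.31, cold=0.55; AND[min(a, b)] → w = 0.31
R4 (z=81.2): empty=0.49, ¬cold=1−0.55=0.45; AND[min(a, b)] → w = 0.45
R5 (z=41.7): cold=0.55, empty=0.49; AND[min(a, b)] → w = 0.49
Weighted average = (0.55·24.2 + 0.08·92.0 + 0.31·34.8 + 0.45·81.2 + 0.49·41.7) / (0.55 + 0.08 + 0.31 + 0.45 + 0.49)
  = 88.4310 / 1.8800 = 47.038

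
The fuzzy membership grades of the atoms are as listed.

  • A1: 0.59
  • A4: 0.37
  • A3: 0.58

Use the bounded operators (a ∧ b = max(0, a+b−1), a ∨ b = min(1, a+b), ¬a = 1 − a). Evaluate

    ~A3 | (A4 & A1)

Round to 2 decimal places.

~A3 = 1 − 0.58 = 0.42
A4 & A1 = max(0, a+b−1) on (0.37, 0.59) = 0.00
~A3 | (A4 & A1) = min(1, a+b) on (0.42, 0.00) = 0.42

0.42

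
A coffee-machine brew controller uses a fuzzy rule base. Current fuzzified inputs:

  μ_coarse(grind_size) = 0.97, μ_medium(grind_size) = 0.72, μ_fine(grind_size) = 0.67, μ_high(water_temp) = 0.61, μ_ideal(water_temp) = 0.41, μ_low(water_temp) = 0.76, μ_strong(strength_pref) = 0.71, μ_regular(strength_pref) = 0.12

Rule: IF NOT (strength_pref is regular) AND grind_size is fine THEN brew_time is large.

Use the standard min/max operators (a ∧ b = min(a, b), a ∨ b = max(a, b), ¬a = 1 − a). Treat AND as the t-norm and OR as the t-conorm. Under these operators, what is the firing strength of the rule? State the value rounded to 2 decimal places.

0.67

firing strength: ¬regular=1−0.12=0.88, fine=0.67; AND[min(a, b)] → w = 0.67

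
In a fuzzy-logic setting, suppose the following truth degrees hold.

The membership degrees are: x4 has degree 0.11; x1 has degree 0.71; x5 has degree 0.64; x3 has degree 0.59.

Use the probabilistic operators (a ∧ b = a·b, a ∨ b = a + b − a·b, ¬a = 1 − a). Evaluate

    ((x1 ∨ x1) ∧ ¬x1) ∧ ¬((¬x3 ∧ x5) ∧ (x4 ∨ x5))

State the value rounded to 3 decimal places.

x1 ∨ x1 = a + b − a·b on (0.7100, 0.7100) = 0.9159
¬x1 = 1 − 0.7100 = 0.2900
(x1 ∨ x1) ∧ ¬x1 = a·b on (0.9159, 0.2900) = 0.2656
¬x3 = 1 − 0.5900 = 0.4100
¬x3 ∧ x5 = a·b on (0.4100, 0.6400) = 0.2624
x4 ∨ x5 = a + b − a·b on (0.1100, 0.6400) = 0.6796
(¬x3 ∧ x5) ∧ (x4 ∨ x5) = a·b on (0.2624, 0.6796) = 0.1783
¬((¬x3 ∧ x5) ∧ (x4 ∨ x5)) = 1 − 0.1783 = 0.8217
((x1 ∨ x1) ∧ ¬x1) ∧ ¬((¬x3 ∧ x5) ∧ (x4 ∨ x5)) = a·b on (0.2656, 0.8217) = 0.2182

0.218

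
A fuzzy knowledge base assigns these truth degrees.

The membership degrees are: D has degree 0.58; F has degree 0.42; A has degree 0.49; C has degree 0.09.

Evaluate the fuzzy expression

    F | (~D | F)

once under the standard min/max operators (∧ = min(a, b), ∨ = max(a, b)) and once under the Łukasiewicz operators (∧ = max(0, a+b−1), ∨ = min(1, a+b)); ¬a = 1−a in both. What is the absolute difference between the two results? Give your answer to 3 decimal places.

Under standard min/max:
  ~D = 1 − 0.58 = 0.42
  ~D | F = max(a, b) on (0.42, 0.42) = 0.42
  F | (~D | F) = max(a, b) on (0.42, 0.42) = 0.42
  → value = 0.4200
Under Łukasiewicz:
  ~D = 1 − 0.58 = 0.42
  ~D | F = min(1, a+b) on (0.42, 0.42) = 0.84
  F | (~D | F) = min(1, a+b) on (0.42, 0.84) = 1.00
  → value = 1.0000
|0.4200 − 1.0000| = 0.580

0.580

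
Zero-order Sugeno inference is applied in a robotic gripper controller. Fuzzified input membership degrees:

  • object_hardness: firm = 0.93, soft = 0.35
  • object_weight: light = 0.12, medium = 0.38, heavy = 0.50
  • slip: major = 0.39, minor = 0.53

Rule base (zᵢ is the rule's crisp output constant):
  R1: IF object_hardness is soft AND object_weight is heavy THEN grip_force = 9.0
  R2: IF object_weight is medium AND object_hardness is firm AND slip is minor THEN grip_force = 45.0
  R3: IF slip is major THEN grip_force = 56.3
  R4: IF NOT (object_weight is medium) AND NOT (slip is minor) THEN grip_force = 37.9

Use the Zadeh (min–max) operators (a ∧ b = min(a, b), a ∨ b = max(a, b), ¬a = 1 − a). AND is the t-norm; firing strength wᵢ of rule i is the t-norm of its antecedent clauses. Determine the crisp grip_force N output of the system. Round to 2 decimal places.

R1 (z=9.0): soft=0.35, heavy=0.50; AND[min(a, b)] → w = 0.35
R2 (z=45.0): medium=0.38, firm=0.93, minor=0.53; AND[min(a, b)] → w = 0.38
R3 (z=56.3): major=0.39 → w = 0.39
R4 (z=37.9): ¬medium=1−0.38=0.62, ¬minor=1−0.53=0.47; AND[min(a, b)] → w = 0.47
Weighted average = (0.35·9.0 + 0.38·45.0 + 0.39·56.3 + 0.47·37.9) / (0.35 + 0.38 + 0.39 + 0.47)
  = 60.0200 / 1.5900 = 37.75

37.75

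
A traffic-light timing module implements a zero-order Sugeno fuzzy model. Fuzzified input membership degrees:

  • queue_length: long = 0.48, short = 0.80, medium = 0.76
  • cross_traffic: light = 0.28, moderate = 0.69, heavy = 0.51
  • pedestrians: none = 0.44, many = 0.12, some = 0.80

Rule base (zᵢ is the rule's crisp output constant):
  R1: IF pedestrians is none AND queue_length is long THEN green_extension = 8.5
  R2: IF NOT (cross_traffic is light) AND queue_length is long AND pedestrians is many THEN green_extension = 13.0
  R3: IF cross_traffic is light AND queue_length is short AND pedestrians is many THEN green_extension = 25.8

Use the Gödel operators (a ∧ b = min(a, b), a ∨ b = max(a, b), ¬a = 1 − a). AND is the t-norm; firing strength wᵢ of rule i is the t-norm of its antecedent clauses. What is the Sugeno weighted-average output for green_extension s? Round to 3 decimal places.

12.347

R1 (z=8.5): none=0.44, long=0.48; AND[min(a, b)] → w = 0.44
R2 (z=13.0): ¬light=1−0.28=0.72, long=0.48, many=0.12; AND[min(a, b)] → w = 0.12
R3 (z=25.8): light=0.28, short=0.80, many=0.12; AND[min(a, b)] → w = 0.12
Weighted average = (0.44·8.5 + 0.12·13.0 + 0.12·25.8) / (0.44 + 0.12 + 0.12)
  = 8.3960 / 0.6800 = 12.347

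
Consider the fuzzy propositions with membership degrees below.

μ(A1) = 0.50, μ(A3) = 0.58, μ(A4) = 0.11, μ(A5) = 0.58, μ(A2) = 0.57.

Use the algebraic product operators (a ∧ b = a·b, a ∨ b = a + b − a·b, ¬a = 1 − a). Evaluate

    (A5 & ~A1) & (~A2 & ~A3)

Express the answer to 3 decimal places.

0.052

~A1 = 1 − 0.5000 = 0.5000
A5 & ~A1 = a·b on (0.5800, 0.5000) = 0.2900
~A2 = 1 − 0.5700 = 0.4300
~A3 = 1 − 0.5800 = 0.4200
~A2 & ~A3 = a·b on (0.4300, 0.4200) = 0.1806
(A5 & ~A1) & (~A2 & ~A3) = a·b on (0.2900, 0.1806) = 0.0524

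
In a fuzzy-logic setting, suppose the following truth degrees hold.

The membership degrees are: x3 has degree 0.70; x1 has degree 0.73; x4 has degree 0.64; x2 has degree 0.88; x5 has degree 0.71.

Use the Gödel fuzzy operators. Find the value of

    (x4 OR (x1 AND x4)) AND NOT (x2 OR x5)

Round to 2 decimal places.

x1 AND x4 = min(a, b) on (0.73, 0.64) = 0.64
x4 OR (x1 AND x4) = max(a, b) on (0.64, 0.64) = 0.64
x2 OR x5 = max(a, b) on (0.88, 0.71) = 0.88
NOT (x2 OR x5) = 1 − 0.88 = 0.12
(x4 OR (x1 AND x4)) AND NOT (x2 OR x5) = min(a, b) on (0.64, 0.12) = 0.12

0.12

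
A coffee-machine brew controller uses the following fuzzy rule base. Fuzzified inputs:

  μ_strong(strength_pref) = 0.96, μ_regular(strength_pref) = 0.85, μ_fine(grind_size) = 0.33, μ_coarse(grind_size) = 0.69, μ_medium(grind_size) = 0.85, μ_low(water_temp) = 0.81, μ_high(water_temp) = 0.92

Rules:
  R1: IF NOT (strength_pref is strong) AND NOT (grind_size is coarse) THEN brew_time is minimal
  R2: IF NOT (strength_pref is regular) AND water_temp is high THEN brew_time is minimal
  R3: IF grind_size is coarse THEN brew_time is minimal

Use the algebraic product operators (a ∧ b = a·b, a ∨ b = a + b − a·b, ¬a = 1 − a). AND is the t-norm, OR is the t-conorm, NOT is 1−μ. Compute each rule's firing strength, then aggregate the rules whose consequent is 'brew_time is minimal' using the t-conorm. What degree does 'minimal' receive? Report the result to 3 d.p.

R1: ¬strong=1−0.96=0.04, ¬coarse=1−0.69=0.31; AND[a·b] → w = 0.0124
R2: ¬regular=1−0.85=0.15, high=0.92; AND[a·b] → w = 0.1380
R3: coarse=0.69 → w = 0.6900
Rules with consequent 'minimal': {R1, R2, R3} → strengths 0.0124, 0.1380, 0.6900
Aggregate via t-conorm [a + b − a·b]: 0.7361

0.736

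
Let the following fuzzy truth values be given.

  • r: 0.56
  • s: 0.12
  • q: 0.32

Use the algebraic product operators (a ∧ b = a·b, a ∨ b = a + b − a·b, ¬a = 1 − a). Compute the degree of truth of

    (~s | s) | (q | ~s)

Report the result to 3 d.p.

~s = 1 − 0.1200 = 0.8800
~s | s = a + b − a·b on (0.8800, 0.1200) = 0.8944
~s = 1 − 0.1200 = 0.8800
q | ~s = a + b − a·b on (0.3200, 0.8800) = 0.9184
(~s | s) | (q | ~s) = a + b − a·b on (0.8944, 0.9184) = 0.9914

0.991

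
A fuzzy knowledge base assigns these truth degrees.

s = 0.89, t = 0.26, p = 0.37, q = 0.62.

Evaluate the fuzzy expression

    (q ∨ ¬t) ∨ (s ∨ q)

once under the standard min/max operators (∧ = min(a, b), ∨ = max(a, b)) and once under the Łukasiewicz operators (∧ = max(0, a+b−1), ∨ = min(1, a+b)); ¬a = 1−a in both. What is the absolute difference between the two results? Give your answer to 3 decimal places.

Under standard min/max:
  ¬t = 1 − 0.26 = 0.74
  q ∨ ¬t = max(a, b) on (0.62, 0.74) = 0.74
  s ∨ q = max(a, b) on (0.89, 0.62) = 0.89
  (q ∨ ¬t) ∨ (s ∨ q) = max(a, b) on (0.74, 0.89) = 0.89
  → value = 0.8900
Under Łukasiewicz:
  ¬t = 1 − 0.26 = 0.74
  q ∨ ¬t = min(1, a+b) on (0.62, 0.74) = 1.00
  s ∨ q = min(1, a+b) on (0.89, 0.62) = 1.00
  (q ∨ ¬t) ∨ (s ∨ q) = min(1, a+b) on (1.00, 1.00) = 1.00
  → value = 1.0000
|0.8900 − 1.0000| = 0.110

0.110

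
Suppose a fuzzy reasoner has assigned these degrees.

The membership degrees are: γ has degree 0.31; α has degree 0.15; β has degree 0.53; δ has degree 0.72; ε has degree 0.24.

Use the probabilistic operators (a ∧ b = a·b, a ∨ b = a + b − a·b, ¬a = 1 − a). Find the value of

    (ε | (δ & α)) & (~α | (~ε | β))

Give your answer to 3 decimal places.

0.317

δ & α = a·b on (0.7200, 0.1500) = 0.1080
ε | (δ & α) = a + b − a·b on (0.2400, 0.1080) = 0.3221
~α = 1 − 0.1500 = 0.8500
~ε = 1 − 0.2400 = 0.7600
~ε | β = a + b − a·b on (0.7600, 0.5300) = 0.8872
~α | (~ε | β) = a + b − a·b on (0.8500, 0.8872) = 0.9831
(ε | (δ & α)) & (~α | (~ε | β)) = a·b on (0.3221, 0.9831) = 0.3166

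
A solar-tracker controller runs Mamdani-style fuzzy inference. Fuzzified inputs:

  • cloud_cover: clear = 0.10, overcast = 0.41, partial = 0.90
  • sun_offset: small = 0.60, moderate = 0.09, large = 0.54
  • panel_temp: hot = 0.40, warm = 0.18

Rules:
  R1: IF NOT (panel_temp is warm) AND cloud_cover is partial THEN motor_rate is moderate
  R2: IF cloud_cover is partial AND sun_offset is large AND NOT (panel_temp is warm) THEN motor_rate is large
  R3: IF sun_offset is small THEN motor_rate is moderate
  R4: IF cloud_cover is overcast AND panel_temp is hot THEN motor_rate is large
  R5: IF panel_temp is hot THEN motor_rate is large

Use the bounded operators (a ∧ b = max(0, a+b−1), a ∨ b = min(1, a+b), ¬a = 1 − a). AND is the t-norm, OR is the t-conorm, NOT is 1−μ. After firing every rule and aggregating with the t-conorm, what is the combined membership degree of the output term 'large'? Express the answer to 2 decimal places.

R1: ¬warm=1−0.18=0.82, partial=0.90; AND[max(0, a+b−1)] → w = 0.72
R2: partial=0.90, large=0.54, ¬warm=1−0.18=0.82; AND[max(0, a+b−1)] → w = 0.26
R3: small=0.60 → w = 0.60
R4: overcast=0.41, hot=0.40; AND[max(0, a+b−1)] → w = 0.00
R5: hot=0.40 → w = 0.40
Rules with consequent 'large': {R2, R4, R5} → strengths 0.26, 0.00, 0.40
Aggregate via t-conorm [min(1, a+b)]: 0.66

0.66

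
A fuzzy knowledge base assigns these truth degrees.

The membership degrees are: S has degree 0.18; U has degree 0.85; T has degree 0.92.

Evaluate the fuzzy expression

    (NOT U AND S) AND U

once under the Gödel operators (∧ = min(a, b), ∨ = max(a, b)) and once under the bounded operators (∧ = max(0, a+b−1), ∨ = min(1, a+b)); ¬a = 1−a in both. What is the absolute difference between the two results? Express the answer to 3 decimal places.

0.150

Under Gödel:
  NOT U = 1 − 0.85 = 0.15
  NOT U AND S = min(a, b) on (0.15, 0.18) = 0.15
  (NOT U AND S) AND U = min(a, b) on (0.15, 0.85) = 0.15
  → value = 0.1500
Under bounded:
  NOT U = 1 − 0.85 = 0.15
  NOT U AND S = max(0, a+b−1) on (0.15, 0.18) = 0.00
  (NOT U AND S) AND U = max(0, a+b−1) on (0.00, 0.85) = 0.00
  → value = 0.0000
|0.1500 − 0.0000| = 0.150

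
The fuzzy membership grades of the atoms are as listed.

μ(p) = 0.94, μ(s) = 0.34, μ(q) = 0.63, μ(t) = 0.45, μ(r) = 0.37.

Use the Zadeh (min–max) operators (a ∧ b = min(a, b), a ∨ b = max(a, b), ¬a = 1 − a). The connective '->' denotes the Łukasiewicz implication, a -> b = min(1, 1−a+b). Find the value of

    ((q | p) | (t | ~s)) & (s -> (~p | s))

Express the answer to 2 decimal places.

0.94

q | p = max(a, b) on (0.63, 0.94) = 0.94
~s = 1 − 0.34 = 0.66
t | ~s = max(a, b) on (0.45, 0.66) = 0.66
(q | p) | (t | ~s) = max(a, b) on (0.94, 0.66) = 0.94
~p = 1 − 0.94 = 0.06
~p | s = max(a, b) on (0.06, 0.34) = 0.34
s -> (~p | s)  [Łukasiewicz: min(1, 1−a+b)] with a=0.34, b=0.34 → 1.00
((q | p) | (t | ~s)) & (s -> (~p | s)) = min(a, b) on (0.94, 1.00) = 0.94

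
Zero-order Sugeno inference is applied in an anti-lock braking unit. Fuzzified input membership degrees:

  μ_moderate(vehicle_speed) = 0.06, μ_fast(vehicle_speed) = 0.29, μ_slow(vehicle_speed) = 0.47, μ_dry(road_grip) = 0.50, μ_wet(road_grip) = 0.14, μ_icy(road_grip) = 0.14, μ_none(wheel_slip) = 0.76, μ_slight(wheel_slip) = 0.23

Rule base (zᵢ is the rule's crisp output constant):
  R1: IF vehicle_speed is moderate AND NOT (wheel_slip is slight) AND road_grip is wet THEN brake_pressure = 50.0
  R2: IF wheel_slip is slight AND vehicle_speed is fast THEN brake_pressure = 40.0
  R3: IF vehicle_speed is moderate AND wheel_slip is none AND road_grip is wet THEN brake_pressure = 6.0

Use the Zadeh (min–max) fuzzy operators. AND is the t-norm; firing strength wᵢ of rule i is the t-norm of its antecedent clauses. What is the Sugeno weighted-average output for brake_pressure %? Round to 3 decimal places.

35.886

R1 (z=50.0): moderate=0.06, ¬slight=1−0.23=0.77, wet=0.14; AND[min(a, b)] → w = 0.06
R2 (z=40.0): slight=0.23, fast=0.29; AND[min(a, b)] → w = 0.23
R3 (z=6.0): moderate=0.06, none=0.76, wet=0.14; AND[min(a, b)] → w = 0.06
Weighted average = (0.06·50.0 + 0.23·40.0 + 0.06·6.0) / (0.06 + 0.23 + 0.06)
  = 12.5600 / 0.3500 = 35.886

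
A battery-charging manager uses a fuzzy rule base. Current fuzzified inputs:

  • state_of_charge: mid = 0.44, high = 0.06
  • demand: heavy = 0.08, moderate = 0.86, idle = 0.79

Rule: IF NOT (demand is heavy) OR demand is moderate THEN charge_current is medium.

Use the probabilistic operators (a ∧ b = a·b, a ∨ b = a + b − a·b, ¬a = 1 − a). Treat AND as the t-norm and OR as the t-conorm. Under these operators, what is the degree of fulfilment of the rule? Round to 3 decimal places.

firing strength: ¬heavy=1−0.08=0.92, moderate=0.86; OR[a + b − a·b] → w = 0.9888

0.989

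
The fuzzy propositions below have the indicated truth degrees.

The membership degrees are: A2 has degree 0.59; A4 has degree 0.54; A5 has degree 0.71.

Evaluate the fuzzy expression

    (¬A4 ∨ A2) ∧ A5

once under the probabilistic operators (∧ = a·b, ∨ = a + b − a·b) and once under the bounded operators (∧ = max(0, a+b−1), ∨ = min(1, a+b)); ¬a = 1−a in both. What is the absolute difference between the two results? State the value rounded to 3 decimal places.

Under probabilistic:
  ¬A4 = 1 − 0.5400 = 0.4600
  ¬A4 ∨ A2 = a + b − a·b on (0.4600, 0.5900) = 0.7786
  (¬A4 ∨ A2) ∧ A5 = a·b on (0.7786, 0.7100) = 0.5528
  → value = 0.5528
Under bounded:
  ¬A4 = 1 − 0.54 = 0.46
  ¬A4 ∨ A2 = min(1, a+b) on (0.46, 0.59) = 1.00
  (¬A4 ∨ A2) ∧ A5 = max(0, a+b−1) on (1.00, 0.71) = 0.71
  → value = 0.7100
|0.5528 − 0.7100| = 0.157

0.157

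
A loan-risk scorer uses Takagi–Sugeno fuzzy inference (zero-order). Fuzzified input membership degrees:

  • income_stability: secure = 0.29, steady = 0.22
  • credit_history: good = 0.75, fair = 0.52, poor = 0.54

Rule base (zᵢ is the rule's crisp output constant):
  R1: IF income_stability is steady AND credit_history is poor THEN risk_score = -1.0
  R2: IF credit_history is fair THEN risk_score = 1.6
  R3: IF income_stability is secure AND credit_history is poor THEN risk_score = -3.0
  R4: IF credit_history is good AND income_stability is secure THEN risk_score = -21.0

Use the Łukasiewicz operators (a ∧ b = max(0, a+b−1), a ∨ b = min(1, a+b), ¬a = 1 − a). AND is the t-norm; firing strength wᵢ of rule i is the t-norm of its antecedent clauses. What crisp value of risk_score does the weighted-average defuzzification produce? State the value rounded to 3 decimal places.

R1 (z=-1.0): steady=0.22, poor=0.54; AND[max(0, a+b−1)] → w = 0.00
R2 (z=1.6): fair=0.52 → w = 0.52
R3 (z=-3.0): secure=0.29, poor=0.54; AND[max(0, a+b−1)] → w = 0.00
R4 (z=-21.0): good=0.75, secure=0.29; AND[max(0, a+b−1)] → w = 0.04
Weighted average = (0.00·-1.0 + 0.52·1.6 + 0.00·-3.0 + 0.04·-21.0) / (0.00 + 0.52 + 0.00 + 0.04)
  = -0.0080 / 0.5600 = -0.014

-0.014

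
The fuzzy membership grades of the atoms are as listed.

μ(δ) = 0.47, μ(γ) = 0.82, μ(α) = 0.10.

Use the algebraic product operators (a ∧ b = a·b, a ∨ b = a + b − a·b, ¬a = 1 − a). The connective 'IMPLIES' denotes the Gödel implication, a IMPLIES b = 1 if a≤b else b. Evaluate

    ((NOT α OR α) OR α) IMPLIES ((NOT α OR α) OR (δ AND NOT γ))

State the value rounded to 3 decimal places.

0.918

NOT α = 1 − 0.1000 = 0.9000
NOT α OR α = a + b − a·b on (0.9000, 0.1000) = 0.9100
(NOT α OR α) OR α = a + b − a·b on (0.9100, 0.1000) = 0.9190
NOT α = 1 − 0.1000 = 0.9000
NOT α OR α = a + b − a·b on (0.9000, 0.1000) = 0.9100
NOT γ = 1 − 0.8200 = 0.1800
δ AND NOT γ = a·b on (0.4700, 0.1800) = 0.0846
(NOT α OR α) OR (δ AND NOT γ) = a + b − a·b on (0.9100, 0.0846) = 0.9176
((NOT α OR α) OR α) IMPLIES ((NOT α OR α) OR (δ AND NOT γ))  [Gödel: 1 if a≤b else b] with a=0.9190, b=0.9176 → 0.9176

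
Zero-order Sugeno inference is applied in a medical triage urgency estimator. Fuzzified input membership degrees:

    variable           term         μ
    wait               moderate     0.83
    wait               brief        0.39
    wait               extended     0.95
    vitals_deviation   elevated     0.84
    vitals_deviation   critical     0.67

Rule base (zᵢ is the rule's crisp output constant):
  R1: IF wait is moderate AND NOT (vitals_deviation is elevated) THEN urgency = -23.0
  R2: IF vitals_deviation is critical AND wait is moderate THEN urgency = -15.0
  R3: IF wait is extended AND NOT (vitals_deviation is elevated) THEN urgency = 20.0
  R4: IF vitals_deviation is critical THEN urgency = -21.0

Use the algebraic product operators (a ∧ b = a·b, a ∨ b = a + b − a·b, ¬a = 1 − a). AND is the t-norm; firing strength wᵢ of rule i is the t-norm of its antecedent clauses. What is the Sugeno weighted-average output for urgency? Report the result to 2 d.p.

-14.84

R1 (z=-23.0): moderate=0.83, ¬elevated=1−0.84=0.16; AND[a·b] → w = 0.1328
R2 (z=-15.0): critical=0.67, moderate=0.83; AND[a·b] → w = 0.5561
R3 (z=20.0): extended=0.95, ¬elevated=1−0.84=0.16; AND[a·b] → w = 0.1520
R4 (z=-21.0): critical=0.67 → w = 0.6700
Weighted average = (0.1328·-23.0 + 0.5561·-15.0 + 0.1520·20.0 + 0.6700·-21.0) / (0.1328 + 0.5561 + 0.1520 + 0.6700)
  = -22.4259 / 1.5109 = -14.84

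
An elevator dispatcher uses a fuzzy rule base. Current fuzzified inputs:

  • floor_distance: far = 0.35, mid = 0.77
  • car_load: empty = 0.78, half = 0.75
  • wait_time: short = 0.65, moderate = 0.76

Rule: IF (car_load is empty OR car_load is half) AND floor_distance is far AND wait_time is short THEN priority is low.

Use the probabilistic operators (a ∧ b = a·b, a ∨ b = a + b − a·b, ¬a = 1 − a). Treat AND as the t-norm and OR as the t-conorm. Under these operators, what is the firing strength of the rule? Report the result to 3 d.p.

0.215

firing strength: (empty=0.78 OR half=0.75) = 0.9450; AND[a·b] with far=0.35, short=0.65 → w = 0.2150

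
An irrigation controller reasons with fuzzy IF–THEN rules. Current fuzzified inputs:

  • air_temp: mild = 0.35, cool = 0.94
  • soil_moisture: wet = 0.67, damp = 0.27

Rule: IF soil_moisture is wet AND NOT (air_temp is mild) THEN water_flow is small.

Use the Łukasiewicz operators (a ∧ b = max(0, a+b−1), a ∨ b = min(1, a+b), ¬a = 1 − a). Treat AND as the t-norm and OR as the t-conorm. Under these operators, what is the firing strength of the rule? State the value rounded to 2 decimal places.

firing strength: wet=0.67, ¬mild=1−0.35=0.65; AND[max(0, a+b−1)] → w = 0.32

0.32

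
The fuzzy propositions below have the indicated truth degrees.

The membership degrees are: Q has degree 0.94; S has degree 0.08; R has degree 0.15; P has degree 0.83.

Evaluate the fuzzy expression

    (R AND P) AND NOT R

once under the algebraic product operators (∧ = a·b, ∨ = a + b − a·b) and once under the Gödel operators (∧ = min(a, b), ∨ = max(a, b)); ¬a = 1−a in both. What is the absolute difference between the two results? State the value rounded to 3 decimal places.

Under algebraic product:
  R AND P = a·b on (0.1500, 0.8300) = 0.1245
  NOT R = 1 − 0.1500 = 0.8500
  (R AND P) AND NOT R = a·b on (0.1245, 0.8500) = 0.1058
  → value = 0.1058
Under Gödel:
  R AND P = min(a, b) on (0.15, 0.83) = 0.15
  NOT R = 1 − 0.15 = 0.85
  (R AND P) AND NOT R = min(a, b) on (0.15, 0.85) = 0.15
  → value = 0.1500
|0.1058 − 0.1500| = 0.044

0.044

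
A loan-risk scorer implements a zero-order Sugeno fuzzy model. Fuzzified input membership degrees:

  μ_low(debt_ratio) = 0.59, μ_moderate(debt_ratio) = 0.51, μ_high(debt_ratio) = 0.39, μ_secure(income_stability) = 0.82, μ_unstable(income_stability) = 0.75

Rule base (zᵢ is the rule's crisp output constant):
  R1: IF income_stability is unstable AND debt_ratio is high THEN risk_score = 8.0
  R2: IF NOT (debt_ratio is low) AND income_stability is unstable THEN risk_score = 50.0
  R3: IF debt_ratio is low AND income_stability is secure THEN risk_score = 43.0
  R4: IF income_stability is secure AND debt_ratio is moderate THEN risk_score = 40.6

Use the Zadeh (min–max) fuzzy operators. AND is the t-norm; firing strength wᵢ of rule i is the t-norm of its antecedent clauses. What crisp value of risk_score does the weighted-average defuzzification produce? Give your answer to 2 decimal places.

36.68

R1 (z=8.0): unstable=0.75, high=0.39; AND[min(a, b)] → w = 0.39
R2 (z=50.0): ¬low=1−0.59=0.41, unstable=0.75; AND[min(a, b)] → w = 0.41
R3 (z=43.0): low=0.59, secure=0.82; AND[min(a, b)] → w = 0.59
R4 (z=40.6): secure=0.82, moderate=0.51; AND[min(a, b)] → w = 0.51
Weighted average = (0.39·8.0 + 0.41·50.0 + 0.59·43.0 + 0.51·40.6) / (0.39 + 0.41 + 0.59 + 0.51)
  = 69.6960 / 1.9000 = 36.68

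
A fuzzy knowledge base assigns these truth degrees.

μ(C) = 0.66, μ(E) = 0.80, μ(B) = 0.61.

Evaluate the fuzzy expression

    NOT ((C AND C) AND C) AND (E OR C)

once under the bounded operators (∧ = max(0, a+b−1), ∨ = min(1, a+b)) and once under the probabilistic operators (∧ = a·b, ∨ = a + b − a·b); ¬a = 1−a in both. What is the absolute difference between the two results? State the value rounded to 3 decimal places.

0.336

Under bounded:
  C AND C = max(0, a+b−1) on (0.66, 0.66) = 0.32
  (C AND C) AND C = max(0, a+b−1) on (0.32, 0.66) = 0.00
  NOT ((C AND C) AND C) = 1 − 0.00 = 1.00
  E OR C = min(1, a+b) on (0.80, 0.66) = 1.00
  NOT ((C AND C) AND C) AND (E OR C) = max(0, a+b−1) on (1.00, 1.00) = 1.00
  → value = 1.0000
Under probabilistic:
  C AND C = a·b on (0.6600, 0.6600) = 0.4356
  (C AND C) AND C = a·b on (0.4356, 0.6600) = 0.2875
  NOT ((C AND C) AND C) = 1 − 0.2875 = 0.7125
  E OR C = a + b − a·b on (0.8000, 0.6600) = 0.9320
  NOT ((C AND C) AND C) AND (E OR C) = a·b on (0.7125, 0.9320) = 0.6641
  → value = 0.6641
|1.0000 − 0.6641| = 0.336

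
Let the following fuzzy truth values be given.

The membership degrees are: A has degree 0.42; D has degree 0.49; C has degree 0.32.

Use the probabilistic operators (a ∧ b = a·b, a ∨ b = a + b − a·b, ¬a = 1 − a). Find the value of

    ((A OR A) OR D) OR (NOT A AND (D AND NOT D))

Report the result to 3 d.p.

A OR A = a + b − a·b on (0.4200, 0.4200) = 0.6636
(A OR A) OR D = a + b − a·b on (0.6636, 0.4900) = 0.8284
NOT A = 1 − 0.4200 = 0.5800
NOT D = 1 − 0.4900 = 0.5100
D AND NOT D = a·b on (0.4900, 0.5100) = 0.2499
NOT A AND (D AND NOT D) = a·b on (0.5800, 0.2499) = 0.1449
((A OR A) OR D) OR (NOT A AND (D AND NOT D)) = a + b − a·b on (0.8284, 0.1449) = 0.8533

0.853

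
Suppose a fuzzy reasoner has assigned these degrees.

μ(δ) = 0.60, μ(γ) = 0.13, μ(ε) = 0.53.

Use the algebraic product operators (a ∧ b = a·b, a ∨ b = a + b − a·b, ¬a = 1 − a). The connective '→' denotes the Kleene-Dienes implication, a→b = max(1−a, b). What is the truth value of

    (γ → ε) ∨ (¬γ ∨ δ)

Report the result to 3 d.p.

γ → ε  [Kleene-Dienes: max(1−a, b)] with a=0.1300, b=0.5300 → 0.8700
¬γ = 1 − 0.1300 = 0.8700
¬γ ∨ δ = a + b − a·b on (0.8700, 0.6000) = 0.9480
(γ → ε) ∨ (¬γ ∨ δ) = a + b − a·b on (0.8700, 0.9480) = 0.9932

0.993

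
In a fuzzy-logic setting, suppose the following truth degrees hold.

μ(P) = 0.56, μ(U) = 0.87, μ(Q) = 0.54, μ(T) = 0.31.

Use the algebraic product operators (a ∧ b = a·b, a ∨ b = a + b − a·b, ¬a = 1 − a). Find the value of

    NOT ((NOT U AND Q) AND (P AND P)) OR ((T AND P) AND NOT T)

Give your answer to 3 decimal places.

0.981

NOT U = 1 − 0.8700 = 0.1300
NOT U AND Q = a·b on (0.1300, 0.5400) = 0.0702
P AND P = a·b on (0.5600, 0.5600) = 0.3136
(NOT U AND Q) AND (P AND P) = a·b on (0.0702, 0.3136) = 0.0220
NOT ((NOT U AND Q) AND (P AND P)) = 1 − 0.0220 = 0.9780
T AND P = a·b on (0.3100, 0.5600) = 0.1736
NOT T = 1 − 0.3100 = 0.6900
(T AND P) AND NOT T = a·b on (0.1736, 0.6900) = 0.1198
NOT ((NOT U AND Q) AND (P AND P)) OR ((T AND P) AND NOT T) = a + b − a·b on (0.9780, 0.1198) = 0.9806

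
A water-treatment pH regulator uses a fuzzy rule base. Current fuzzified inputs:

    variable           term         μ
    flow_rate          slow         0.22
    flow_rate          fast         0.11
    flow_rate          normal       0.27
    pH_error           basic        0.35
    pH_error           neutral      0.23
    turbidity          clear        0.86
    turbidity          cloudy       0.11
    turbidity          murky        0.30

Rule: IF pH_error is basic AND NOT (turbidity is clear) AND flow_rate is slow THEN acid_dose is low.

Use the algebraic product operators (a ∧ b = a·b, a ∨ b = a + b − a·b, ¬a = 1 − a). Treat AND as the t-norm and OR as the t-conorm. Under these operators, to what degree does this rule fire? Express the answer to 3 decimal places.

0.011

firing strength: basic=0.35, ¬clear=1−0.86=0.14, slow=0.22; AND[a·b] → w = 0.0108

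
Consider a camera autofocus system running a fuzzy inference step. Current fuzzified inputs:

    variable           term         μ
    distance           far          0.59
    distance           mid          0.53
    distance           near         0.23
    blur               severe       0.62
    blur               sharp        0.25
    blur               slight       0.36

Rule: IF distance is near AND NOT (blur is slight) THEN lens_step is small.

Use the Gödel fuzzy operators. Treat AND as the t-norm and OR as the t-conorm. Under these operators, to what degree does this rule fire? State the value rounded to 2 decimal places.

0.23

firing strength: near=0.23, ¬slight=1−0.36=0.64; AND[min(a, b)] → w = 0.23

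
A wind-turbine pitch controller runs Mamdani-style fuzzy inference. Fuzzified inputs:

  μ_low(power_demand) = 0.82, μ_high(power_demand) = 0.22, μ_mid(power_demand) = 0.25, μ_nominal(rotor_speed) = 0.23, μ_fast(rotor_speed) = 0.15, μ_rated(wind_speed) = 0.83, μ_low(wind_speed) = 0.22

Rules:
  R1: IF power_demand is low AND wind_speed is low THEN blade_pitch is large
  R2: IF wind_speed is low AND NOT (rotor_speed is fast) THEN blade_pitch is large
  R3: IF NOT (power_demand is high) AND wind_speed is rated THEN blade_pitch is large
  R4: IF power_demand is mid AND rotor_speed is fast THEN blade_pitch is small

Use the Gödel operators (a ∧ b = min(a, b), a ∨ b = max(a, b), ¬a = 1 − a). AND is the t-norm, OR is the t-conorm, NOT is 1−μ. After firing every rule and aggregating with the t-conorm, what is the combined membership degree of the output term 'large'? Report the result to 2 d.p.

R1: low=0.82, low=0.22; AND[min(a, b)] → w = 0.22
R2: low=0.22, ¬fast=1−0.15=0.85; AND[min(a, b)] → w = 0.22
R3: ¬high=1−0.22=0.78, rated=0.83; AND[min(a, b)] → w = 0.78
R4: mid=0.25, fast=0.15; AND[min(a, b)] → w = 0.15
Rules with consequent 'large': {R1, R2, R3} → strengths 0.22, 0.22, 0.78
Aggregate via t-conorm [max(a, b)]: 0.78

0.78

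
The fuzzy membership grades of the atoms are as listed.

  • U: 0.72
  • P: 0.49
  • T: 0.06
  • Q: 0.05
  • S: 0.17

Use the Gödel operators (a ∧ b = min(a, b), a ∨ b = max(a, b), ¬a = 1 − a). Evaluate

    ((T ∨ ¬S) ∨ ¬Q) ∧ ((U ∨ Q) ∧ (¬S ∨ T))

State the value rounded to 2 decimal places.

¬S = 1 − 0.17 = 0.83
T ∨ ¬S = max(a, b) on (0.06, 0.83) = 0.83
¬Q = 1 − 0.05 = 0.95
(T ∨ ¬S) ∨ ¬Q = max(a, b) on (0.83, 0.95) = 0.95
U ∨ Q = max(a, b) on (0.72, 0.05) = 0.72
¬S = 1 − 0.17 = 0.83
¬S ∨ T = max(a, b) on (0.83, 0.06) = 0.83
(U ∨ Q) ∧ (¬S ∨ T) = min(a, b) on (0.72, 0.83) = 0.72
((T ∨ ¬S) ∨ ¬Q) ∧ ((U ∨ Q) ∧ (¬S ∨ T)) = min(a, b) on (0.95, 0.72) = 0.72

0.72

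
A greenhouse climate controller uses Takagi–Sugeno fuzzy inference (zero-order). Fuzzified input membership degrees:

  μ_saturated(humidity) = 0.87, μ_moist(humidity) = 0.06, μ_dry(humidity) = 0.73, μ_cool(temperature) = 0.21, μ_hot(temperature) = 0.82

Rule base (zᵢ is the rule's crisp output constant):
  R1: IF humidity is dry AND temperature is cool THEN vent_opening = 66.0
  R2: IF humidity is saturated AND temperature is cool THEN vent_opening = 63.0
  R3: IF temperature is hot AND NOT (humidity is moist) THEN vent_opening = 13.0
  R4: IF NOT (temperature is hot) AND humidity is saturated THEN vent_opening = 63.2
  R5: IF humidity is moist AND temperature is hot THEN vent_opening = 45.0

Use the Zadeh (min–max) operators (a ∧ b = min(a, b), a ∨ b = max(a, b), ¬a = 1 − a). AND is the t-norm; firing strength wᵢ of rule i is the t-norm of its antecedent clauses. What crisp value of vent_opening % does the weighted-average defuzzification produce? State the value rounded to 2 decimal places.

R1 (z=66.0): dry=0.73, cool=0.21; AND[min(a, b)] → w = 0.21
R2 (z=63.0): saturated=0.87, cool=0.21; AND[min(a, b)] → w = 0.21
R3 (z=13.0): hot=0.82, ¬moist=1−0.06=0.94; AND[min(a, b)] → w = 0.82
R4 (z=63.2): ¬hot=1−0.82=0.18, saturated=0.87; AND[min(a, b)] → w = 0.18
R5 (z=45.0): moist=0.06, hot=0.82; AND[min(a, b)] → w = 0.06
Weighted average = (0.21·66.0 + 0.21·63.0 + 0.82·13.0 + 0.18·63.2 + 0.06·45.0) / (0.21 + 0.21 + 0.82 + 0.18 + 0.06)
  = 51.8260 / 1.4800 = 35.02

35.02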